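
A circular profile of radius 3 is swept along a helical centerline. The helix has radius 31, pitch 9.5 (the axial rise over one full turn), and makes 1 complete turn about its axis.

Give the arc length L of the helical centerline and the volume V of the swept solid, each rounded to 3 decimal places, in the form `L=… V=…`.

L=195.010 V=5513.786

2πR = 2π·31 = 194.778745
per-turn = √(194.778745² + 9.5²) = √(37938.7593 + 90.25) = √38029.0093 = 195.010280
L = 1 × 195.010280 = 195.010280
V = π·3² × L = 28.274334 × 195.010280 = 5513.785768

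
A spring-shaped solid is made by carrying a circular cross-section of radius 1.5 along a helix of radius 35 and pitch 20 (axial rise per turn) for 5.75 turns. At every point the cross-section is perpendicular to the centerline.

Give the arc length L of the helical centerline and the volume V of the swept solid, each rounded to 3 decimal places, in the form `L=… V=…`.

L=1269.710 V=8975.049

2πR = 2π·35 = 219.911486
per-turn = √(219.911486² + 20²) = √(48361.0616 + 400) = √48761.0616 = 220.819070
L = 5.75 × 220.819070 = 1269.709651
V = π·1.5² × L = 7.068583 × 1269.709651 = 8975.048652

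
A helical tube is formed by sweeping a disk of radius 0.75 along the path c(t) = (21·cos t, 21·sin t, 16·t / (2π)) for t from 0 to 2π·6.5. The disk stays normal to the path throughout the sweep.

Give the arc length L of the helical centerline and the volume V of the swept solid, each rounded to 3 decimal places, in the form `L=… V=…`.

2πR = 2π·21 = 131.946891
per-turn = √(131.946891² + 16²) = √(17409.9822 + 256) = √17665.9822 = 132.913439
L = 6.5 × 132.913439 = 863.937351
V = π·0.75² × L = 1.767146 × 863.937351 = 1526.703320

L=863.937 V=1526.703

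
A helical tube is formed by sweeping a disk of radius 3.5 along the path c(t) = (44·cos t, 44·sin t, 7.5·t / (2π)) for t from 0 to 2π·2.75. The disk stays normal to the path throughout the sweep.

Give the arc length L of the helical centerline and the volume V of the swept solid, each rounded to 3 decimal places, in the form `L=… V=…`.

L=760.545 V=29269.207

2πR = 2π·44 = 276.460154
per-turn = √(276.460154² + 7.5²) = √(76430.2165 + 56.25) = √76486.4665 = 276.561867
L = 2.75 × 276.561867 = 760.545135
V = π·3.5² × L = 38.484510 × 760.545135 = 29269.206868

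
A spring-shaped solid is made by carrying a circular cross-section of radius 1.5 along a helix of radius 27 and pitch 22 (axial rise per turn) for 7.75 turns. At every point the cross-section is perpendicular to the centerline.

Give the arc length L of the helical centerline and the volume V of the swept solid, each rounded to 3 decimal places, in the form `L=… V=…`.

2πR = 2π·27 = 169.646003
per-turn = √(169.646003² + 22²) = √(28779.7664 + 484) = √29263.7664 = 171.066556
L = 7.75 × 171.066556 = 1325.765806
V = π·1.5² × L = 7.068583 × 1325.765806 = 9371.286260

L=1325.766 V=9371.286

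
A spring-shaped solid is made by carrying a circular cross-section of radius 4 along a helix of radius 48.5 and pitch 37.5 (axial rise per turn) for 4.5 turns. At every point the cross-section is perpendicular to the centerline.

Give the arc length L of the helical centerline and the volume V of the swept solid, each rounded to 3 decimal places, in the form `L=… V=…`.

L=1381.649 V=69449.263

2πR = 2π·48.5 = 304.734487
per-turn = √(304.734487² + 37.5²) = √(92863.1078 + 1406.25) = √94269.3578 = 307.033154
L = 4.5 × 307.033154 = 1381.649194
V = π·4² × L = 50.265482 × 1381.649194 = 69449.263330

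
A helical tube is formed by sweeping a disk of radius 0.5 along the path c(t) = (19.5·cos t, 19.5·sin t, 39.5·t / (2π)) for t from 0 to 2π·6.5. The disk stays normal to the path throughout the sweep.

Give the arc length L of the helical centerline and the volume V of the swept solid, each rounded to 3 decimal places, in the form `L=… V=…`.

L=836.758 V=657.188

2πR = 2π·19.5 = 122.522113
per-turn = √(122.522113² + 39.5²) = √(15011.6683 + 1560.25) = √16571.9183 = 128.731963
L = 6.5 × 128.731963 = 836.757759
V = π·0.5² × L = 0.785398 × 836.757759 = 657.188007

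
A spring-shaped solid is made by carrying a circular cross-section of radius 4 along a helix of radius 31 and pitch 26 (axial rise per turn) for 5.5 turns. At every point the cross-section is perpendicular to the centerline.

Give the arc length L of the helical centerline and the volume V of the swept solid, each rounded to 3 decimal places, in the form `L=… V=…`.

2πR = 2π·31 = 194.778745
per-turn = √(194.778745² + 26²) = √(37938.7593 + 676) = √38614.7593 = 196.506385
L = 5.5 × 196.506385 = 1080.785117
V = π·4² × L = 50.265482 × 1080.785117 = 54326.185344

L=1080.785 V=54326.185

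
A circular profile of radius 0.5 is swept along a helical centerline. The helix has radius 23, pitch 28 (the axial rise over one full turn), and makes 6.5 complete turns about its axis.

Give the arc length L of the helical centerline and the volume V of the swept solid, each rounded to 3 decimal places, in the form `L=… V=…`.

2πR = 2π·23 = 144.513262
per-turn = √(144.513262² + 28²) = √(20884.0829 + 784) = √21668.0829 = 147.200825
L = 6.5 × 147.200825 = 956.805363
V = π·0.5² × L = 0.785398 × 956.805363 = 751.473175

L=956.805 V=751.473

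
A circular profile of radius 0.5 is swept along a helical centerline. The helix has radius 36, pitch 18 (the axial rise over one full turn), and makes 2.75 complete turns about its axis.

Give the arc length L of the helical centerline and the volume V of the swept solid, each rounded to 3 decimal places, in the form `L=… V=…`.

L=624.002 V=490.090

2πR = 2π·36 = 226.194671
per-turn = √(226.194671² + 18²) = √(51164.0292 + 324) = √51488.0292 = 226.909738
L = 2.75 × 226.909738 = 624.001780
V = π·0.5² × L = 0.785398 × 624.001780 = 490.089852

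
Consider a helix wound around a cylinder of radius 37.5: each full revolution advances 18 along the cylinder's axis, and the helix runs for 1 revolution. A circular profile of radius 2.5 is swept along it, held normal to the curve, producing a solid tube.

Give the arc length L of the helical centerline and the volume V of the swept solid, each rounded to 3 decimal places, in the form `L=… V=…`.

L=236.306 V=4639.857

2πR = 2π·37.5 = 235.619449
per-turn = √(235.619449² + 18²) = √(55516.5248 + 324) = √55840.5248 = 236.305998
L = 1 × 236.305998 = 236.305998
V = π·2.5² × L = 19.634954 × 236.305998 = 4639.857423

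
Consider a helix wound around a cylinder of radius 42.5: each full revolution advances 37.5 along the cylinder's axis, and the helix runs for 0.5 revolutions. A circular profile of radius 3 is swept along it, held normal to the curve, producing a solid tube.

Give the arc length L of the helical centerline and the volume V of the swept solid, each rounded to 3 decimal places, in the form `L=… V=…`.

2πR = 2π·42.5 = 267.035376
per-turn = √(267.035376² + 37.5²) = √(71307.8918 + 1406.25) = √72714.1418 = 269.655598
L = 0.5 × 269.655598 = 134.827799
V = π·3² × L = 28.274334 × 134.827799 = 3812.166212

L=134.828 V=3812.166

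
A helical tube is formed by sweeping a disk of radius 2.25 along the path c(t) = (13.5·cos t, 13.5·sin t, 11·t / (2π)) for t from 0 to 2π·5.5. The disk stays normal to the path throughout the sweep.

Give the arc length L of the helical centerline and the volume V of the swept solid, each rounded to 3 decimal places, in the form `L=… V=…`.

2πR = 2π·13.5 = 84.823002
per-turn = √(84.823002² + 11²) = √(7194.9416 + 121) = √7315.9416 = 85.533278
L = 5.5 × 85.533278 = 470.433028
V = π·2.25² × L = 15.904313 × 470.433028 = 7481.914030

L=470.433 V=7481.914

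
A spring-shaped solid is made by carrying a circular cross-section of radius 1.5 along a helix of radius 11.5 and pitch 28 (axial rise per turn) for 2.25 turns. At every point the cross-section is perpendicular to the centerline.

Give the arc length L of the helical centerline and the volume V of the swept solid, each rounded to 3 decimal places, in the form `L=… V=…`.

L=174.357 V=1232.458

2πR = 2π·11.5 = 72.256631
per-turn = √(72.256631² + 28²) = √(5221.0207 + 784) = √6005.0207 = 77.492069
L = 2.25 × 77.492069 = 174.357155
V = π·1.5² × L = 7.068583 × 174.357155 = 1232.458103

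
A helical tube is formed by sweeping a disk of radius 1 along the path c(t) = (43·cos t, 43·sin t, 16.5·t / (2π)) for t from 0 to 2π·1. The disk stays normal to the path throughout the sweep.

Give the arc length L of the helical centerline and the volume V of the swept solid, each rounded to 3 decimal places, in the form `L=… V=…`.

2πR = 2π·43 = 270.176968
per-turn = √(270.176968² + 16.5²) = √(72995.5942 + 272.25) = √73267.8442 = 270.680336
L = 1 × 270.680336 = 270.680336
V = π·1² × L = 3.141593 × 270.680336 = 850.367354

L=270.680 V=850.367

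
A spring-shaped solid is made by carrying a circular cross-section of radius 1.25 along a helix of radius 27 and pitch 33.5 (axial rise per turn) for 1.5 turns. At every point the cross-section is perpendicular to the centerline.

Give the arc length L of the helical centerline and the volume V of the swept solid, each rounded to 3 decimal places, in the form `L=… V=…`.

L=259.383 V=1273.243

2πR = 2π·27 = 169.646003
per-turn = √(169.646003² + 33.5²) = √(28779.7664 + 1122.25) = √29902.0164 = 172.921995
L = 1.5 × 172.921995 = 259.382993
V = π·1.25² × L = 4.908739 × 259.382993 = 1273.243289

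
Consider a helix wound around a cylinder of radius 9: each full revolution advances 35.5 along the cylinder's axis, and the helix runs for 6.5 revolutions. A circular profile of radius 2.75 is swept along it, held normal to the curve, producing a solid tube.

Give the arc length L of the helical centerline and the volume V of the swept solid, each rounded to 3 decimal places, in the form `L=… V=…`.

L=433.994 V=10310.951

2πR = 2π·9 = 56.548668
per-turn = √(56.548668² + 35.5²) = √(3197.7518 + 1260.25) = √4458.0018 = 66.768270
L = 6.5 × 66.768270 = 433.993752
V = π·2.75² × L = 23.758294 × 433.993752 = 10310.951357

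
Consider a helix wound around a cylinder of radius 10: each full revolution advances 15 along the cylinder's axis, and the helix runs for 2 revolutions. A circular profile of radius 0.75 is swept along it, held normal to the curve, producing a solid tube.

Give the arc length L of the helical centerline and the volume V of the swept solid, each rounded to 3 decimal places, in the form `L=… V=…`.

L=129.195 V=228.307

2πR = 2π·10 = 62.831853
per-turn = √(62.831853² + 15²) = √(3947.8418 + 225) = √4172.8418 = 64.597537
L = 2 × 64.597537 = 129.195074
V = π·0.75² × L = 1.767146 × 129.195074 = 228.306540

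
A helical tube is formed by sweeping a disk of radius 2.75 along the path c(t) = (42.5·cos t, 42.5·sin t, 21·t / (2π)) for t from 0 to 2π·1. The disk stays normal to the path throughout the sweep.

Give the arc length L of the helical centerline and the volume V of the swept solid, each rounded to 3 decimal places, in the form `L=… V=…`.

2πR = 2π·42.5 = 267.035376
per-turn = √(267.035376² + 21²) = √(71307.8918 + 441) = √71748.8918 = 267.859836
L = 1 × 267.859836 = 267.859836
V = π·2.75² × L = 23.758294 × 267.859836 = 6363.892856

L=267.860 V=6363.893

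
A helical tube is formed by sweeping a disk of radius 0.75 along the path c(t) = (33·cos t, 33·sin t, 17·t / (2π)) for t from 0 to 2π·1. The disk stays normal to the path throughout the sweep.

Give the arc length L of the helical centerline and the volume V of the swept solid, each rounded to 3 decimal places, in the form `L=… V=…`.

2πR = 2π·33 = 207.345115
per-turn = √(207.345115² + 17²) = √(42991.9968 + 289) = √43280.9968 = 208.040854
L = 1 × 208.040854 = 208.040854
V = π·0.75² × L = 1.767146 × 208.040854 = 367.638535

L=208.041 V=367.639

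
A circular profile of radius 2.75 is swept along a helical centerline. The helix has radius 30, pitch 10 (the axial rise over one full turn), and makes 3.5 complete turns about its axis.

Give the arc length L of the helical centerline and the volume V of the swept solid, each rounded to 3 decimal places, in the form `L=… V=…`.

2πR = 2π·30 = 188.495559
per-turn = √(188.495559² + 10²) = √(35530.5758 + 100) = √35630.5758 = 188.760631
L = 3.5 × 188.760631 = 660.662209
V = π·2.75² × L = 23.758294 × 660.662209 = 15696.207283

L=660.662 V=15696.207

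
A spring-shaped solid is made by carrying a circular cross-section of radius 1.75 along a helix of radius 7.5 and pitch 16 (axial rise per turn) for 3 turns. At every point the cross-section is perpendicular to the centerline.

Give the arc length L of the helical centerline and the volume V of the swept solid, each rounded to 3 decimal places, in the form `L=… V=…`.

2πR = 2π·7.5 = 47.123890
per-turn = √(47.123890² + 16²) = √(2220.6610 + 256) = √2476.6610 = 49.766063
L = 3 × 49.766063 = 149.298188
V = π·1.75² × L = 9.621128 × 149.298188 = 1436.416902

L=149.298 V=1436.417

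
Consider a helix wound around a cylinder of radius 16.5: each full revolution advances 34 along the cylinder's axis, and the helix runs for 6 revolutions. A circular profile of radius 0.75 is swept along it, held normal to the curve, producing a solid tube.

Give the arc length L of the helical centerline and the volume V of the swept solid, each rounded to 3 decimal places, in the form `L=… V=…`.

L=654.633 V=1156.831

2πR = 2π·16.5 = 103.672558
per-turn = √(103.672558² + 34²) = √(10747.9992 + 1156) = √11903.9992 = 109.105450
L = 6 × 109.105450 = 654.632699
V = π·0.75² × L = 1.767146 × 654.632699 = 1156.831469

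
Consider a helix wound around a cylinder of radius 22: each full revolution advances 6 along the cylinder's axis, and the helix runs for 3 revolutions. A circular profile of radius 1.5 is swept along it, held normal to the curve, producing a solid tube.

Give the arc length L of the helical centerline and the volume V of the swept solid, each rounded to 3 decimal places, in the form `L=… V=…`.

2πR = 2π·22 = 138.230077
per-turn = √(138.230077² + 6²) = √(19107.5541 + 36) = √19143.5541 = 138.360233
L = 3 × 138.360233 = 415.080699
V = π·1.5² × L = 7.068583 × 415.080699 = 2934.032571

L=415.081 V=2934.033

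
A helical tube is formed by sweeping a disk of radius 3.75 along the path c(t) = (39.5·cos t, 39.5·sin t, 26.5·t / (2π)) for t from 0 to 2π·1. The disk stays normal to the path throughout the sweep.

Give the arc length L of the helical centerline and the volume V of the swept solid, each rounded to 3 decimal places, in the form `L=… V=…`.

2πR = 2π·39.5 = 248.185820
per-turn = √(248.185820² + 26.5²) = √(61596.2011 + 702.25) = √62298.4511 = 249.596577
L = 1 × 249.596577 = 249.596577
V = π·3.75² × L = 44.178647 × 249.596577 = 11026.838974

L=249.597 V=11026.839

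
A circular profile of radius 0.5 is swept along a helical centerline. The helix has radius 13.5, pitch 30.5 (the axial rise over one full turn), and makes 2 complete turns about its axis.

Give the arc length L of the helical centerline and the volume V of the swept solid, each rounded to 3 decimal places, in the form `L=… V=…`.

L=180.280 V=141.591

2πR = 2π·13.5 = 84.823002
per-turn = √(84.823002² + 30.5²) = √(7194.9416 + 930.25) = √8125.1916 = 90.139845
L = 2 × 90.139845 = 180.279689
V = π·0.5² × L = 0.785398 × 180.279689 = 141.591337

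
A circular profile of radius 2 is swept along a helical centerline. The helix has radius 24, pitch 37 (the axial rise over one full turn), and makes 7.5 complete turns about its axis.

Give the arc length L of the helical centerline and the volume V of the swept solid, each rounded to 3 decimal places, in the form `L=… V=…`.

2πR = 2π·24 = 150.796447
per-turn = √(150.796447² + 37²) = √(22739.5685 + 1369) = √24108.5685 = 155.269342
L = 7.5 × 155.269342 = 1164.520064
V = π·2² × L = 12.566371 × 1164.520064 = 14633.790717

L=1164.520 V=14633.791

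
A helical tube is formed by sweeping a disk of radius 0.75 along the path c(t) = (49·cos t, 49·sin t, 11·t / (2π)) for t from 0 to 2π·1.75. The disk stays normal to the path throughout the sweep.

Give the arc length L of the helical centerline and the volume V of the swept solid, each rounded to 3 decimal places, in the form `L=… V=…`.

L=539.127 V=952.716

2πR = 2π·49 = 307.876080
per-turn = √(307.876080² + 11²) = √(94787.6807 + 121) = √94908.6807 = 308.072525
L = 1.75 × 308.072525 = 539.126919
V = π·0.75² × L = 1.767146 × 539.126919 = 952.715907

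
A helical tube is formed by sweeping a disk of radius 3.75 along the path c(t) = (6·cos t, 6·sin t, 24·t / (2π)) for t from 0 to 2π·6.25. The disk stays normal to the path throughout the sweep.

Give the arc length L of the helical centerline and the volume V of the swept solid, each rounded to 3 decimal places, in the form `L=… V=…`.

2πR = 2π·6 = 37.699112
per-turn = √(37.699112² + 24²) = √(1421.2230 + 576) = √1997.2230 = 44.690301
L = 6.25 × 44.690301 = 279.314383
V = π·3.75² × L = 44.178647 × 279.314383 = 12339.731459

L=279.314 V=12339.731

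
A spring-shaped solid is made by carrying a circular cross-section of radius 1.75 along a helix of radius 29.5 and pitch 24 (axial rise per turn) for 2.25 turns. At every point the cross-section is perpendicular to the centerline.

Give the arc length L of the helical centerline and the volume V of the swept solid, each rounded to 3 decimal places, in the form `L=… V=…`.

L=420.528 V=4045.953

2πR = 2π·29.5 = 185.353967
per-turn = √(185.353967² + 24²) = √(34356.0929 + 576) = √34932.0929 = 186.901292
L = 2.25 × 186.901292 = 420.527907
V = π·1.75² × L = 9.621128 × 420.527907 = 4045.952609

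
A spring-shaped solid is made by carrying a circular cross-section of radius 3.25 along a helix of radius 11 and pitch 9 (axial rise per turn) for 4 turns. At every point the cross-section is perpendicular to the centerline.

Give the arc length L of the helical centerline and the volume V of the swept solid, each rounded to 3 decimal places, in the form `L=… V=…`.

2πR = 2π·11 = 69.115038
per-turn = √(69.115038² + 9²) = √(4776.8885 + 81) = √4857.8885 = 69.698555
L = 4 × 69.698555 = 278.794219
V = π·3.25² × L = 33.183072 × 278.794219 = 9251.248751

L=278.794 V=9251.249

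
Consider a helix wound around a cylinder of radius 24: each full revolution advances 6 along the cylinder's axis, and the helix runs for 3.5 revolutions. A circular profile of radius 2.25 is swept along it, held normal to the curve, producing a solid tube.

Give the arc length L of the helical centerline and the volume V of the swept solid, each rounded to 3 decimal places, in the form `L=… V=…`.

L=528.205 V=8400.740

2πR = 2π·24 = 150.796447
per-turn = √(150.796447² + 6²) = √(22739.5685 + 36) = √22775.5685 = 150.915766
L = 3.5 × 150.915766 = 528.205182
V = π·2.25² × L = 15.904313 × 528.205182 = 8400.740447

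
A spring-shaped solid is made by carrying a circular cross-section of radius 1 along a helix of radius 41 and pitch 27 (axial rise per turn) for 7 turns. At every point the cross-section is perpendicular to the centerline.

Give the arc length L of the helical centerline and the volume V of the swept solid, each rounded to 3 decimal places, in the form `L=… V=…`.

L=1813.152 V=5696.184

2πR = 2π·41 = 257.610598
per-turn = √(257.610598² + 27²) = √(66363.2200 + 729) = √67092.2200 = 259.021659
L = 7 × 259.021659 = 1813.151615
V = π·1² × L = 3.141593 × 1813.151615 = 5696.183794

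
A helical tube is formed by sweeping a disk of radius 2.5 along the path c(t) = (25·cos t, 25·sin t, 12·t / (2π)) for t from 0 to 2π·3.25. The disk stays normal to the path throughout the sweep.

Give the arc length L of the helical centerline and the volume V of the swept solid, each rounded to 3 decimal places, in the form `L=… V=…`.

L=511.996 V=10053.024

2πR = 2π·25 = 157.079633
per-turn = √(157.079633² + 12²) = √(24674.0110 + 144) = √24818.0110 = 157.537332
L = 3.25 × 157.537332 = 511.996329
V = π·2.5² × L = 19.634954 × 511.996329 = 10053.024417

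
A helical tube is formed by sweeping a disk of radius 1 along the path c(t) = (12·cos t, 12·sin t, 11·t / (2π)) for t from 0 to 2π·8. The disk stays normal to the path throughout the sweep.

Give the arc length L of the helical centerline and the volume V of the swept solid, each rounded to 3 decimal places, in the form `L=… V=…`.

2πR = 2π·12 = 75.398224
per-turn = √(75.398224² + 11²) = √(5684.8921 + 121) = √5805.8921 = 76.196405
L = 8 × 76.196405 = 609.571240
V = π·1² × L = 3.141593 × 609.571240 = 1915.024529

L=609.571 V=1915.025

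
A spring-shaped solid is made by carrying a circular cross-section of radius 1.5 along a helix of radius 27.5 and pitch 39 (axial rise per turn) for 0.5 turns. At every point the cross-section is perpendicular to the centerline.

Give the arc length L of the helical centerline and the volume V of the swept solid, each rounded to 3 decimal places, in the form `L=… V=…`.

L=88.567 V=626.044

2πR = 2π·27.5 = 172.787596
per-turn = √(172.787596² + 39²) = √(29855.5533 + 1521) = √31376.5533 = 177.134280
L = 0.5 × 177.134280 = 88.567140
V = π·1.5² × L = 7.068583 × 88.567140 = 626.044223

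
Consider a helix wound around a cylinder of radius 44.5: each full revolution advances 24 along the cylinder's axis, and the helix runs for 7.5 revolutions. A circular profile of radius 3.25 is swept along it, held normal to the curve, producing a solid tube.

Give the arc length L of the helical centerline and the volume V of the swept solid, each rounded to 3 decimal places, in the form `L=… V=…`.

2πR = 2π·44.5 = 279.601746
per-turn = √(279.601746² + 24²) = √(78177.1365 + 576) = √78753.1365 = 280.629892
L = 7.5 × 280.629892 = 2104.724192
V = π·3.25² × L = 33.183072 × 2104.724192 = 69841.215265

L=2104.724 V=69841.215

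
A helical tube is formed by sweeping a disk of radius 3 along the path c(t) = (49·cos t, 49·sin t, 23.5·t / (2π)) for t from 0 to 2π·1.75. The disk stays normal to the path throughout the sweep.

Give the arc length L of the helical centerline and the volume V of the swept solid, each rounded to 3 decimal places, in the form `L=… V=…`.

2πR = 2π·49 = 307.876080
per-turn = √(307.876080² + 23.5²) = √(94787.6807 + 552.25) = √95339.9307 = 308.771648
L = 1.75 × 308.771648 = 540.350384
V = π·3² × L = 28.274334 × 540.350384 = 15278.047175

L=540.350 V=15278.047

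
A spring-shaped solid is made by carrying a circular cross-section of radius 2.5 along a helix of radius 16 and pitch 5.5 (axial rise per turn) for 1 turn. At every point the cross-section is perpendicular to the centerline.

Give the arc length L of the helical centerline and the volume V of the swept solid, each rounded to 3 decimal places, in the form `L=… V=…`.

2πR = 2π·16 = 100.530965
per-turn = √(100.530965² + 5.5²) = √(10106.4749 + 30.25) = √10136.7249 = 100.681304
L = 1 × 100.681304 = 100.681304
V = π·2.5² × L = 19.634954 × 100.681304 = 1976.872775

L=100.681 V=1976.873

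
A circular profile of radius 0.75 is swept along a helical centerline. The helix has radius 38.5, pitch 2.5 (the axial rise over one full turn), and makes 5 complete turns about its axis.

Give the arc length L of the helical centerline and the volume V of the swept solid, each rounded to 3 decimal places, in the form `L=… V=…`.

L=1209.578 V=2137.500

2πR = 2π·38.5 = 241.902634
per-turn = √(241.902634² + 2.5²) = √(58516.8845 + 6.25) = √58523.1345 = 241.915552
L = 5 × 241.915552 = 1209.577762
V = π·0.75² × L = 1.767146 × 1209.577762 = 2137.500344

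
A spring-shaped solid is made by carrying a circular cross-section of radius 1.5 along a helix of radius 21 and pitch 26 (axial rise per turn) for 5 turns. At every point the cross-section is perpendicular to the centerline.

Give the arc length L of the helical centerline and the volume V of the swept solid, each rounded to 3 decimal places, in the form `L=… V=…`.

L=672.421 V=4753.062

2πR = 2π·21 = 131.946891
per-turn = √(131.946891² + 26²) = √(17409.9822 + 676) = √18085.9822 = 134.484134
L = 5 × 134.484134 = 672.420668
V = π·1.5² × L = 7.068583 × 672.420668 = 4753.061616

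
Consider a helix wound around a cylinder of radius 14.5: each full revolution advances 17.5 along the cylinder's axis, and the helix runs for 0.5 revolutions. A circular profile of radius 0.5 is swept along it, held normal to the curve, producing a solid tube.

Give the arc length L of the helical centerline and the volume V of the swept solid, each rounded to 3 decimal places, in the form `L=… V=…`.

L=46.386 V=36.431

2πR = 2π·14.5 = 91.106187
per-turn = √(91.106187² + 17.5²) = √(8300.3373 + 306.25) = √8606.5873 = 92.771695
L = 0.5 × 92.771695 = 46.385847
V = π·0.5² × L = 0.785398 × 46.385847 = 36.431359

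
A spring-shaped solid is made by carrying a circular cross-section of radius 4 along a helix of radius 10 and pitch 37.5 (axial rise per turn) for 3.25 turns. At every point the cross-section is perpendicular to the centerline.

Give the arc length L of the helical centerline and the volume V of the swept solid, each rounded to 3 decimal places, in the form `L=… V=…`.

2πR = 2π·10 = 62.831853
per-turn = √(62.831853² + 37.5²) = √(3947.8418 + 1406.25) = √5354.0918 = 73.171660
L = 3.25 × 73.171660 = 237.807894
V = π·4² × L = 50.265482 × 237.807894 = 11953.528500

L=237.808 V=11953.528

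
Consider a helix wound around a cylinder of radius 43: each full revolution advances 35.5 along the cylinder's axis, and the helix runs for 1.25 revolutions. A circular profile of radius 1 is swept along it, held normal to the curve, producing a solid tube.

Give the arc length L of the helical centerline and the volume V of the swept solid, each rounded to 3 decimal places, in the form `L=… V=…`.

2πR = 2π·43 = 270.176968
per-turn = √(270.176968² + 35.5²) = √(72995.5942 + 1260.25) = √74255.8442 = 272.499255
L = 1.25 × 272.499255 = 340.624069
V = π·1² × L = 3.141593 × 340.624069 = 1070.102073

L=340.624 V=1070.102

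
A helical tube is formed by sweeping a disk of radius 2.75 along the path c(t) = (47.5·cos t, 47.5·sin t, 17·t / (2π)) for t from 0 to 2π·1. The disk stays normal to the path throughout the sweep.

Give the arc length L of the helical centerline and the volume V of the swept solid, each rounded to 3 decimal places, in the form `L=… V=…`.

L=298.935 V=7102.188

2πR = 2π·47.5 = 298.451302
per-turn = √(298.451302² + 17²) = √(89073.1797 + 289) = √89362.1797 = 298.935076
L = 1 × 298.935076 = 298.935076
V = π·2.75² × L = 23.758294 × 298.935076 = 7102.187557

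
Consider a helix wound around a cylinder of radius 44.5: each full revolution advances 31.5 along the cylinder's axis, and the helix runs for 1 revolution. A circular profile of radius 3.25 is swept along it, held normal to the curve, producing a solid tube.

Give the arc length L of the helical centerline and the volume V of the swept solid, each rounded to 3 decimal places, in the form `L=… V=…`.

L=281.371 V=9336.739

2πR = 2π·44.5 = 279.601746
per-turn = √(279.601746² + 31.5²) = √(78177.1365 + 992.25) = √79169.3865 = 281.370550
L = 1 × 281.370550 = 281.370550
V = π·3.25² × L = 33.183072 × 281.370550 = 9336.739336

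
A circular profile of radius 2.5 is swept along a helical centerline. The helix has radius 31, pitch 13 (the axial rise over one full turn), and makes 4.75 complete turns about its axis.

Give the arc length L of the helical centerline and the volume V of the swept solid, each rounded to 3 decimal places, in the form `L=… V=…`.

2πR = 2π·31 = 194.778745
per-turn = √(194.778745² + 13²) = √(37938.7593 + 169) = √38107.7593 = 195.212088
L = 4.75 × 195.212088 = 927.257418
V = π·2.5² × L = 19.634954 × 927.257418 = 18206.656831

L=927.257 V=18206.657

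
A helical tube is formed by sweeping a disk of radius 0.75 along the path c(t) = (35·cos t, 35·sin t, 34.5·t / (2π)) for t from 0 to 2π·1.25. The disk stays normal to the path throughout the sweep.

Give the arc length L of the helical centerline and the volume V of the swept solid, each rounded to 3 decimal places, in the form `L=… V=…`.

2πR = 2π·35 = 219.911486
per-turn = √(219.911486² + 34.5²) = √(48361.0616 + 1190.25) = √49551.3116 = 222.601239
L = 1.25 × 222.601239 = 278.251549
V = π·0.75² × L = 1.767146 × 278.251549 = 491.711074

L=278.252 V=491.711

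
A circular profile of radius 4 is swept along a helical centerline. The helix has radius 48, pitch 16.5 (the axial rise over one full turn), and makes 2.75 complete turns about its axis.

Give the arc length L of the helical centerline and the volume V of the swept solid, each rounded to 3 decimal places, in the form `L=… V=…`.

L=830.621 V=41751.553

2πR = 2π·48 = 301.592895
per-turn = √(301.592895² + 16.5²) = √(90958.2742 + 272.25) = √91230.5242 = 302.043911
L = 2.75 × 302.043911 = 830.620755
V = π·4² × L = 50.265482 × 830.620755 = 41751.552999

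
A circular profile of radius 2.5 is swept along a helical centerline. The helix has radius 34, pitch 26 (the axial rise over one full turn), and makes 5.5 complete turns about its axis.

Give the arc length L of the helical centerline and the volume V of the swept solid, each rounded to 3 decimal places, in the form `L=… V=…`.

L=1183.626 V=23240.436

2πR = 2π·34 = 213.628300
per-turn = √(213.628300² + 26²) = √(45637.0508 + 676) = √46313.0508 = 215.204672
L = 5.5 × 215.204672 = 1183.625695
V = π·2.5² × L = 19.634954 × 1183.625695 = 23240.436170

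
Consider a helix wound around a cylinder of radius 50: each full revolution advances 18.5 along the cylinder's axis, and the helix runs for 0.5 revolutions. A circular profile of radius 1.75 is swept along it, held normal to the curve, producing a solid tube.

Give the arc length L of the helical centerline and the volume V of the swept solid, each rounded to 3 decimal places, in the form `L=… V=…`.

L=157.352 V=1513.901

2πR = 2π·50 = 314.159265
per-turn = √(314.159265² + 18.5²) = √(98696.0440 + 342.25) = √99038.2940 = 314.703502
L = 0.5 × 314.703502 = 157.351751
V = π·1.75² × L = 9.621128 × 157.351751 = 1513.901258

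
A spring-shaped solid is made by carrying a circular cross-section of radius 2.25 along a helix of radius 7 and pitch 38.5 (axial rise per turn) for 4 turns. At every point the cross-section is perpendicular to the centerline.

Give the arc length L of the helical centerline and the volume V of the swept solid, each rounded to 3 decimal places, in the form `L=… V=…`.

2πR = 2π·7 = 43.982297
per-turn = √(43.982297² + 38.5²) = √(1934.4425 + 1482.25) = √3416.6925 = 58.452480
L = 4 × 58.452480 = 233.809922
V = π·2.25² × L = 15.904313 × 233.809922 = 3718.586130

L=233.810 V=3718.586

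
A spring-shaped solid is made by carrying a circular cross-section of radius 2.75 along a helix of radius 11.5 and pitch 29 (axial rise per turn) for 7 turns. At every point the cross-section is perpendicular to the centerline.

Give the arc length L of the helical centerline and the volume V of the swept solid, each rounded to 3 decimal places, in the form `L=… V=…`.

L=545.013 V=12948.576

2πR = 2π·11.5 = 72.256631
per-turn = √(72.256631² + 29²) = √(5221.0207 + 841) = √6062.0207 = 77.858980
L = 7 × 77.858980 = 545.012858
V = π·2.75² × L = 23.758294 × 545.012858 = 12948.575962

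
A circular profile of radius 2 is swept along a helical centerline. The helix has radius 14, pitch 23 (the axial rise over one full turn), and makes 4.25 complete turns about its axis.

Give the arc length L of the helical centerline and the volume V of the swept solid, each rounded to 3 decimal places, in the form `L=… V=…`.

2πR = 2π·14 = 87.964594
per-turn = √(87.964594² + 23²) = √(7737.7699 + 529) = √8266.7699 = 90.921779
L = 4.25 × 90.921779 = 386.417560
V = π·2² × L = 12.566371 × 386.417560 = 4855.866267

L=386.418 V=4855.866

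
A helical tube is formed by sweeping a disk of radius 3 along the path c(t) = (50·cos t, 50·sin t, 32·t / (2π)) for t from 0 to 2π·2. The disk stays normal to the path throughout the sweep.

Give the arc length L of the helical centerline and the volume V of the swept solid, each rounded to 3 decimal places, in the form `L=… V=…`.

2πR = 2π·50 = 314.159265
per-turn = √(314.159265² + 32²) = √(98696.0440 + 1024) = √99720.0440 = 315.784806
L = 2 × 315.784806 = 631.569613
V = π·3² × L = 28.274334 × 631.569613 = 17857.210107

L=631.570 V=17857.210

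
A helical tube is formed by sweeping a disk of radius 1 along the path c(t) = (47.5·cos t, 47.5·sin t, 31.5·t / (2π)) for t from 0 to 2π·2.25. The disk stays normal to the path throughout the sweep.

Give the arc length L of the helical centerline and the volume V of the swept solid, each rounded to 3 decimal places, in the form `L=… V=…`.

2πR = 2π·47.5 = 298.451302
per-turn = √(298.451302² + 31.5²) = √(89073.1797 + 992.25) = √90065.4297 = 300.109030
L = 2.25 × 300.109030 = 675.245317
V = π·1² × L = 3.141593 × 675.245317 = 2121.345727

L=675.245 V=2121.346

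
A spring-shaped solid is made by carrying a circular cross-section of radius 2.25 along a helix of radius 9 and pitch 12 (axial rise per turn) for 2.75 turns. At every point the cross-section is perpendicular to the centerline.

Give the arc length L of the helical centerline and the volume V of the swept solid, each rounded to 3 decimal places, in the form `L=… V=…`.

L=158.972 V=2528.335

2πR = 2π·9 = 56.548668
per-turn = √(56.548668² + 12²) = √(3197.7518 + 144) = √3341.7518 = 57.807887
L = 2.75 × 57.807887 = 158.971690
V = π·2.25² × L = 15.904313 × 158.971690 = 2528.335484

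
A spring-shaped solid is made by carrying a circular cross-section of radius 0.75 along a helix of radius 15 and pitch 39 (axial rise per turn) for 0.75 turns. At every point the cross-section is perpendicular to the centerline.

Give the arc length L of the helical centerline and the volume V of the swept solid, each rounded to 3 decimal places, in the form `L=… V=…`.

L=76.499 V=135.184

2πR = 2π·15 = 94.247780
per-turn = √(94.247780² + 39²) = √(8882.6440 + 1521) = √10403.6440 = 101.998255
L = 0.75 × 101.998255 = 76.498691
V = π·0.75² × L = 1.767146 × 76.498691 = 135.184346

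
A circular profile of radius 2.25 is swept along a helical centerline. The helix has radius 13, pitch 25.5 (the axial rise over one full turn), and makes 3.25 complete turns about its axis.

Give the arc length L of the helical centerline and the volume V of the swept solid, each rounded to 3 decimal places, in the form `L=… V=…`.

L=278.100 V=4422.992

2πR = 2π·13 = 81.681409
per-turn = √(81.681409² + 25.5²) = √(6671.8526 + 650.25) = √7322.1026 = 85.569285
L = 3.25 × 85.569285 = 278.100177
V = π·2.25² × L = 15.904313 × 278.100177 = 4422.992207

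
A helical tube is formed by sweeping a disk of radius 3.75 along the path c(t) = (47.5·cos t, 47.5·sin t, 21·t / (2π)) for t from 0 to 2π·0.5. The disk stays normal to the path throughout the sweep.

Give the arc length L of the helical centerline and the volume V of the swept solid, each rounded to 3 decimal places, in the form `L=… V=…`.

L=149.595 V=6608.887

2πR = 2π·47.5 = 298.451302
per-turn = √(298.451302² + 21²) = √(89073.1797 + 441) = √89514.1797 = 299.189204
L = 0.5 × 299.189204 = 149.594602
V = π·3.75² × L = 44.178647 × 149.594602 = 6608.887066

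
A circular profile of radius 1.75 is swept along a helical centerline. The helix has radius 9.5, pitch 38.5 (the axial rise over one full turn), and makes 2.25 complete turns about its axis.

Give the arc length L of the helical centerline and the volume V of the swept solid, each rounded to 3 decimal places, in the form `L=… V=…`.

2πR = 2π·9.5 = 59.690260
per-turn = √(59.690260² + 38.5²) = √(3562.9272 + 1482.25) = √5045.1772 = 71.029411
L = 2.25 × 71.029411 = 159.816174
V = π·1.75² × L = 9.621128 × 159.816174 = 1537.611788

L=159.816 V=1537.612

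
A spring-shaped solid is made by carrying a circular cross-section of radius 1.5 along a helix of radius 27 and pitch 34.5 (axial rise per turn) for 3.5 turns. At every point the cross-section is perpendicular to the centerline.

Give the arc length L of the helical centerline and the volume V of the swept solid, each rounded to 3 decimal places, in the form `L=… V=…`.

2πR = 2π·27 = 169.646003
per-turn = √(169.646003² + 34.5²) = √(28779.7664 + 1190.25) = √29970.0164 = 173.118504
L = 3.5 × 173.118504 = 605.914764
V = π·1.5² × L = 7.068583 × 605.914764 = 4282.959086

L=605.915 V=4282.959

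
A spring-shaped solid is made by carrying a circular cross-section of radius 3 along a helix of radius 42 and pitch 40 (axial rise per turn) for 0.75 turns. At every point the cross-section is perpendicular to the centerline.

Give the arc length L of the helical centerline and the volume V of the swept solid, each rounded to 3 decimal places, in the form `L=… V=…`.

2πR = 2π·42 = 263.893783
per-turn = √(263.893783² + 40²) = √(69639.9287 + 1600) = √71239.9287 = 266.908090
L = 0.75 × 266.908090 = 200.181068
V = π·3² × L = 28.274334 × 200.181068 = 5659.986345

L=200.181 V=5659.986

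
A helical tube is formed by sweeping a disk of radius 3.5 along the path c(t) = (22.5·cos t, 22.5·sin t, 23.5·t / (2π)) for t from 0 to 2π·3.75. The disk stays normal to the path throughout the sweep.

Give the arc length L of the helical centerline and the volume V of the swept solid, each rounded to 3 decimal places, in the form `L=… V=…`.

2πR = 2π·22.5 = 141.371669
per-turn = √(141.371669² + 23.5²) = √(19985.9489 + 552.25) = √20538.1989 = 143.311545
L = 3.75 × 143.311545 = 537.418294
V = π·3.5² × L = 38.484510 × 537.418294 = 20682.279694

L=537.418 V=20682.280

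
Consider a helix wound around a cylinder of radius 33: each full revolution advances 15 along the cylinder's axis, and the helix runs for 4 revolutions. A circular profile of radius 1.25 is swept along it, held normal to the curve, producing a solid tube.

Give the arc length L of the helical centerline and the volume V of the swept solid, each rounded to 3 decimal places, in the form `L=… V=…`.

L=831.548 V=4081.851

2πR = 2π·33 = 207.345115
per-turn = √(207.345115² + 15²) = √(42991.9968 + 225) = √43216.9968 = 207.886981
L = 4 × 207.886981 = 831.547923
V = π·1.25² × L = 4.908739 × 831.547923 = 4081.851322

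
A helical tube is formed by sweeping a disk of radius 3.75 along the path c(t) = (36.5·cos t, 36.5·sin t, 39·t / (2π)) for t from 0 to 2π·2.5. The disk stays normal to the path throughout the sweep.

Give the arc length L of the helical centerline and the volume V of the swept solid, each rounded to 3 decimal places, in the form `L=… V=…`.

L=581.572 V=25693.055

2πR = 2π·36.5 = 229.336264
per-turn = √(229.336264² + 39²) = √(52595.1219 + 1521) = √54116.1219 = 232.628721
L = 2.5 × 232.628721 = 581.571803
V = π·3.75² × L = 44.178647 × 581.571803 = 25693.055193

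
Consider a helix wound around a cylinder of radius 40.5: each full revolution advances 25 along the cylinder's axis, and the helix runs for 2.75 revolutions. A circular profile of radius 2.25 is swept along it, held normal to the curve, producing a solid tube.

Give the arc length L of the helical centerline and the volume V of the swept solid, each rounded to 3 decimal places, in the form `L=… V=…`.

L=703.159 V=11183.257

2πR = 2π·40.5 = 254.469005
per-turn = √(254.469005² + 25²) = √(64754.4745 + 625) = √65379.4745 = 255.694103
L = 2.75 × 255.694103 = 703.158784
V = π·2.25² × L = 15.904313 × 703.158784 = 11183.257257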